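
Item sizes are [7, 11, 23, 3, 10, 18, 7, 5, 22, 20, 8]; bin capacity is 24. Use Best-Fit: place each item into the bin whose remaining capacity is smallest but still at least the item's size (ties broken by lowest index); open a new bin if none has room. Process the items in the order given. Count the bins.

7

bin 1: place 7, 17 left
bin 1: place 11, 6 left
bin 2: place 23, 1 left
bin 1: place 3, 3 left
bin 3: place 10, 14 left
bin 4: place 18, 6 left
bin 3: place 7, 7 left
bin 4: place 5, 1 left
bin 5: place 22, 2 left
bin 6: place 20, 4 left
bin 7: place 8, 16 left
Final bins: [7,11,3] [23] [10,7] [18,5] [22] [20] [8].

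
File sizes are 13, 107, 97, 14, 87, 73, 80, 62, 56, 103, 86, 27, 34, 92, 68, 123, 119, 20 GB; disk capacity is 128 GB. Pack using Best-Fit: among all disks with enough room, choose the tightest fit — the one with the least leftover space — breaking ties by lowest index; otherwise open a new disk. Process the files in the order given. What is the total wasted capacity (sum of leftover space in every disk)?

275

Put 13 GB in disk 1; 115 GB remain.
Put 107 GB in disk 1; 8 GB remain.
Put 97 GB in disk 2; 31 GB remain.
Put 14 GB in disk 2; 17 GB remain.
Put 87 GB in disk 3; 41 GB remain.
Put 73 GB in disk 4; 55 GB remain.
Put 80 GB in disk 5; 48 GB remain.
Put 62 GB in disk 6; 66 GB remain.
Put 56 GB in disk 6; 10 GB remain.
Put 103 GB in disk 7; 25 GB remain.
Put 86 GB in disk 8; 42 GB remain.
Put 27 GB in disk 3; 14 GB remain.
Put 34 GB in disk 8; 8 GB remain.
Put 92 GB in disk 9; 36 GB remain.
Put 68 GB in disk 10; 60 GB remain.
Put 123 GB in disk 11; 5 GB remain.
Put 119 GB in disk 12; 9 GB remain.
Put 20 GB in disk 7; 5 GB remain.
12 disks × 128 GB = 1536 GB; used 1261 GB; unused 275 GB.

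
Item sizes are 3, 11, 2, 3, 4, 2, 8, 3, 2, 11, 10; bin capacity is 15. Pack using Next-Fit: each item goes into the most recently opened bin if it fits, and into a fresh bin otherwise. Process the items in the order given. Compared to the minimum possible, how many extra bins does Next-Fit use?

1

Next-Fit: [3,11] [2,3,4,2] [8,3,2] [11] [10] → 5 bins.
Total size 59; any packing needs at least ⌈59/15⌉ = 4 bins.
An optimal packing achieves that bound: [11,4] [11,3] [10,3,2] [8,3,2,2] → 4 bins.
Excess: 5 − 4 = 1.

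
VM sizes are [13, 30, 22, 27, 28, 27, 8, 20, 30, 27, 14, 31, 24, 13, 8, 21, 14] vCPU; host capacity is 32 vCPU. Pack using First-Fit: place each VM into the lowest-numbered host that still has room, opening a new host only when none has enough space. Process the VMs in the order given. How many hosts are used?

14 hosts

13 vCPU → host 1 (remaining 19 vCPU)
30 vCPU → host 2 (remaining 2 vCPU)
22 vCPU → host 3 (remaining 10 vCPU)
27 vCPU → host 4 (remaining 5 vCPU)
28 vCPU → host 5 (remaining 4 vCPU)
27 vCPU → host 6 (remaining 5 vCPU)
8 vCPU → host 1 (remaining 11 vCPU)
20 vCPU → host 7 (remaining 12 vCPU)
30 vCPU → host 8 (remaining 2 vCPU)
27 vCPU → host 9 (remaining 5 vCPU)
14 vCPU → host 10 (remaining 18 vCPU)
31 vCPU → host 11 (remaining 1 vCPU)
24 vCPU → host 12 (remaining 8 vCPU)
13 vCPU → host 10 (remaining 5 vCPU)
8 vCPU → host 1 (remaining 3 vCPU)
21 vCPU → host 13 (remaining 11 vCPU)
14 vCPU → host 14 (remaining 18 vCPU)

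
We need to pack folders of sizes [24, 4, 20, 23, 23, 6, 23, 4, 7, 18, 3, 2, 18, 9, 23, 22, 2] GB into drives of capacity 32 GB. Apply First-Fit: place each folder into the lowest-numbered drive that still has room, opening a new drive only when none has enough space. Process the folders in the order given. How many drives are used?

9 drives

drive 1: place 24 GB, 8 GB left
drive 1: place 4 GB, 4 GB left
drive 2: place 20 GB, 12 GB left
drive 3: place 23 GB, 9 GB left
drive 4: place 23 GB, 9 GB left
drive 2: place 6 GB, 6 GB left
drive 5: place 23 GB, 9 GB left
drive 1: place 4 GB, 0 GB left
drive 3: place 7 GB, 2 GB left
drive 6: place 18 GB, 14 GB left
drive 2: place 3 GB, 3 GB left
drive 2: place 2 GB, 1 GB left
drive 7: place 18 GB, 14 GB left
drive 4: place 9 GB, 0 GB left
drive 8: place 23 GB, 9 GB left
drive 9: place 22 GB, 10 GB left
drive 3: place 2 GB, 0 GB left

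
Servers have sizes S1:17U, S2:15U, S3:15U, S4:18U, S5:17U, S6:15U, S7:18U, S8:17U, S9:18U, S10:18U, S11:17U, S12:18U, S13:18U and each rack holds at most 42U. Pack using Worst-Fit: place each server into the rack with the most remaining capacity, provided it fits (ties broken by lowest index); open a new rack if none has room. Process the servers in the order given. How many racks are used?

7

Put S1 (17U) in rack 1; 25U remain.
Put S2 (15U) in rack 1; 10U remain.
Put S3 (15U) in rack 2; 27U remain.
Put S4 (18U) in rack 2; 9U remain.
Put S5 (17U) in rack 3; 25U remain.
Put S6 (15U) in rack 3; 10U remain.
Put S7 (18U) in rack 4; 24U remain.
Put S8 (17U) in rack 4; 7U remain.
Put S9 (18U) in rack 5; 24U remain.
Put S10 (18U) in rack 5; 6U remain.
Put S11 (17U) in rack 6; 25U remain.
Put S12 (18U) in rack 6; 7U remain.
Put S13 (18U) in rack 7; 24U remain.
Final racks: [17,15] [15,18] [17,15] [18,17] [18,18] [17,18] [18].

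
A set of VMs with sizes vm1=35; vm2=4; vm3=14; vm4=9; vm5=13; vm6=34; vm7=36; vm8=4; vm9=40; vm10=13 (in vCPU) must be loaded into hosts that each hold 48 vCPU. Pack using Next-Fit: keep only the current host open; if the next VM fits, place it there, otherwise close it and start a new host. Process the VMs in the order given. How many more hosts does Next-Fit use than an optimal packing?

1

Next-Fit: [35,4] [14,9,13] [34] [36,4] [40] [13] → 6 hosts.
Total size 202 vCPU; any packing needs at least ⌈202/48⌉ = 5 hosts.
An optimal packing achieves that bound: [40,4,4] [36,9] [35,13] [34,14] [13] → 5 hosts.
Excess: 6 − 5 = 1.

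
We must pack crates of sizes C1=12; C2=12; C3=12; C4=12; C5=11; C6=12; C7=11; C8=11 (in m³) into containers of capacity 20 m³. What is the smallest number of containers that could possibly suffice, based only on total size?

5

Total size = 12 + 12 + 12 + 12 + 11 + 12 + 11 + 11 = 93 m³.
⌈93 / 20⌉ = 5.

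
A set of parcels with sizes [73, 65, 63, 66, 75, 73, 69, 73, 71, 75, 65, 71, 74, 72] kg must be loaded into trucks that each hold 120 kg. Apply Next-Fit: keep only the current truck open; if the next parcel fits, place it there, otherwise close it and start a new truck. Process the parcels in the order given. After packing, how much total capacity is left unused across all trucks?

695

73 kg → truck 1 (remaining 47 kg)
65 kg → truck 2 (remaining 55 kg)
63 kg → truck 3 (remaining 57 kg)
66 kg → truck 4 (remaining 54 kg)
75 kg → truck 5 (remaining 45 kg)
73 kg → truck 6 (remaining 47 kg)
69 kg → truck 7 (remaining 51 kg)
73 kg → truck 8 (remaining 47 kg)
71 kg → truck 9 (remaining 49 kg)
75 kg → truck 10 (remaining 45 kg)
65 kg → truck 11 (remaining 55 kg)
71 kg → truck 12 (remaining 49 kg)
74 kg → truck 13 (remaining 46 kg)
72 kg → truck 14 (remaining 48 kg)
14 trucks × 120 kg = 1680 kg; used 985 kg; unused 695 kg.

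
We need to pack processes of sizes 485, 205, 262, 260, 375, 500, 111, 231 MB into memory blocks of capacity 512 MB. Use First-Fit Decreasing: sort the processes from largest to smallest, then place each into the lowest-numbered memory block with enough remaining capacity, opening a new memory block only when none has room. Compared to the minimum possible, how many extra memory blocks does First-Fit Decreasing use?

First-Fit Decreasing: [500] [485] [375,111] [262,231] [260,205] → 5 memory blocks.
Total size 2429 MB; any packing needs at least ⌈2429/512⌉ = 5 memory blocks.
So 5 is already optimal.

0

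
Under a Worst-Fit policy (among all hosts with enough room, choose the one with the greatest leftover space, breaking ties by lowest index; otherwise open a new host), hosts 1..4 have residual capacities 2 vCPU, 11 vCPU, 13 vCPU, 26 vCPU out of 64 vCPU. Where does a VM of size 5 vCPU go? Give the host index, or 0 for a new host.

4

Hosts with room: host 2 (11 vCPU), host 3 (13 vCPU), host 4 (26 vCPU).
Most room is host 4 with 26 vCPU free.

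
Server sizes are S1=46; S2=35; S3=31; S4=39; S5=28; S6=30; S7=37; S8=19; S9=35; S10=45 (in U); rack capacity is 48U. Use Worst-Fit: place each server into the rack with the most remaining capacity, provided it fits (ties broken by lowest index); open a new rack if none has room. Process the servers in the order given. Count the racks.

9

Put S1 (46U) in rack 1; 2U remain.
Put S2 (35U) in rack 2; 13U remain.
Put S3 (31U) in rack 3; 17U remain.
Put S4 (39U) in rack 4; 9U remain.
Put S5 (28U) in rack 5; 20U remain.
Put S6 (30U) in rack 6; 18U remain.
Put S7 (37U) in rack 7; 11U remain.
Put S8 (19U) in rack 5; 1U remain.
Put S9 (35U) in rack 8; 13U remain.
Put S10 (45U) in rack 9; 3U remain.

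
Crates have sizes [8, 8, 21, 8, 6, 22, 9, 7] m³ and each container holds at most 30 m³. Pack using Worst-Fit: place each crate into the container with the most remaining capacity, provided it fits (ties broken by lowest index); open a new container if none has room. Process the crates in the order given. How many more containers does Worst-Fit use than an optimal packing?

1

Worst-Fit: [8,8,8] [21,6] [22] [9,7] → 4 containers.
Total size 89 m³; any packing needs at least ⌈89/30⌉ = 3 containers.
An optimal packing achieves that bound: [22,8] [21,9] [8,8,7,6] → 3 containers.
Excess: 4 − 3 = 1.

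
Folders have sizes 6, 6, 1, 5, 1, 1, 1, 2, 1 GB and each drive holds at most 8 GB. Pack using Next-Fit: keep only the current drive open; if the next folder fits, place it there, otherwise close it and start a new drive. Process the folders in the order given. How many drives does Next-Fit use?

6 GB → drive 1 (remaining 2 GB)
6 GB → drive 2 (remaining 2 GB)
1 GB → drive 2 (remaining 1 GB)
5 GB → drive 3 (remaining 3 GB)
1 GB → drive 3 (remaining 2 GB)
1 GB → drive 3 (remaining 1 GB)
1 GB → drive 3 (remaining 0 GB)
2 GB → drive 4 (remaining 6 GB)
1 GB → drive 4 (remaining 5 GB)

4 drives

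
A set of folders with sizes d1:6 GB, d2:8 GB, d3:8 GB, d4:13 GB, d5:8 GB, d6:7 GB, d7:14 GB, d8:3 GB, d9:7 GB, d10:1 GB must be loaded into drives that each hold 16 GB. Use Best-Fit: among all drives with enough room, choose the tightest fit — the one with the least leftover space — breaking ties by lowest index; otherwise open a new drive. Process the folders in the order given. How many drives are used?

Put d1 (6 GB) in drive 1; 10 GB remain.
Put d2 (8 GB) in drive 1; 2 GB remain.
Put d3 (8 GB) in drive 2; 8 GB remain.
Put d4 (13 GB) in drive 3; 3 GB remain.
Put d5 (8 GB) in drive 2; 0 GB remain.
Put d6 (7 GB) in drive 4; 9 GB remain.
Put d7 (14 GB) in drive 5; 2 GB remain.
Put d8 (3 GB) in drive 3; 0 GB remain.
Put d9 (7 GB) in drive 4; 2 GB remain.
Put d10 (1 GB) in drive 1; 1 GB remain.
Final drives: [6,8,1] [8,8] [13,3] [7,7] [14].

5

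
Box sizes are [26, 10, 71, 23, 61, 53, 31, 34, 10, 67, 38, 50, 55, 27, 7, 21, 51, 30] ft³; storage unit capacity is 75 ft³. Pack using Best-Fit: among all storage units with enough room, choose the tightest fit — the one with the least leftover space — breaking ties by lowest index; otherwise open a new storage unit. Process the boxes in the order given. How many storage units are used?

Put 26 ft³ in storage unit 1; 49 ft³ remain.
Put 10 ft³ in storage unit 1; 39 ft³ remain.
Put 71 ft³ in storage unit 2; 4 ft³ remain.
Put 23 ft³ in storage unit 1; 16 ft³ remain.
Put 61 ft³ in storage unit 3; 14 ft³ remain.
Put 53 ft³ in storage unit 4; 22 ft³ remain.
Put 31 ft³ in storage unit 5; 44 ft³ remain.
Put 34 ft³ in storage unit 5; 10 ft³ remain.
Put 10 ft³ in storage unit 5; 0 ft³ remain.
Put 67 ft³ in storage unit 6; 8 ft³ remain.
Put 38 ft³ in storage unit 7; 37 ft³ remain.
Put 50 ft³ in storage unit 8; 25 ft³ remain.
Put 55 ft³ in storage unit 9; 20 ft³ remain.
Put 27 ft³ in storage unit 7; 10 ft³ remain.
Put 7 ft³ in storage unit 6; 1 ft³ remain.
Put 21 ft³ in storage unit 4; 1 ft³ remain.
Put 51 ft³ in storage unit 10; 24 ft³ remain.
Put 30 ft³ in storage unit 11; 45 ft³ remain.
Final storage units: [26,10,23] [71] [61] [53,21] [31,34,10] [67,7] [38,27] [50] [55] [51] [30].

11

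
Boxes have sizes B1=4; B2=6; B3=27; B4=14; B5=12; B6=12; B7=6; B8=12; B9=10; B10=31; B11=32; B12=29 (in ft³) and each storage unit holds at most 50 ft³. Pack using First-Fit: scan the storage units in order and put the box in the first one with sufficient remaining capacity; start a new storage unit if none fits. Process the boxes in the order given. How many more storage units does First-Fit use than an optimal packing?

1

First-Fit: [4,6,27,12] [14,12,6,12] [10,31] [32] [29] → 5 storage units.
Total size 195 ft³; any packing needs at least ⌈195/50⌉ = 4 storage units.
An optimal packing achieves that bound: [32,14,4] [31,12,6] [29,12,6] [27,12,10] → 4 storage units.
Excess: 5 − 4 = 1.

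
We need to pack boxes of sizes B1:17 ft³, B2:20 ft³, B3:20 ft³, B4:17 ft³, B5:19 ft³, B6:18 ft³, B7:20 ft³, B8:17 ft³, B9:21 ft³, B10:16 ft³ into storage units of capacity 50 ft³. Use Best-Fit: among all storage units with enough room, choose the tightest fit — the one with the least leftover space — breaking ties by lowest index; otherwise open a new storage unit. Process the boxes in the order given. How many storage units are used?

5

B1 (17 ft³) → storage unit 1 (remaining 33 ft³)
B2 (20 ft³) → storage unit 1 (remaining 13 ft³)
B3 (20 ft³) → storage unit 2 (remaining 30 ft³)
B4 (17 ft³) → storage unit 2 (remaining 13 ft³)
B5 (19 ft³) → storage unit 3 (remaining 31 ft³)
B6 (18 ft³) → storage unit 3 (remaining 13 ft³)
B7 (20 ft³) → storage unit 4 (remaining 30 ft³)
B8 (17 ft³) → storage unit 4 (remaining 13 ft³)
B9 (21 ft³) → storage unit 5 (remaining 29 ft³)
B10 (16 ft³) → storage unit 5 (remaining 13 ft³)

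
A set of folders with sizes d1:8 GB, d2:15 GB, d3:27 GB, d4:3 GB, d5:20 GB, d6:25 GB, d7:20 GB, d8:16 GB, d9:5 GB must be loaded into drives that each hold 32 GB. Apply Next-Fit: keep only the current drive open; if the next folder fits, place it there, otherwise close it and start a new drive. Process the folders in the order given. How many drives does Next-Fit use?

6

drive 1: place d1 (8 GB), 24 GB left
drive 1: place d2 (15 GB), 9 GB left
drive 2: place d3 (27 GB), 5 GB left
drive 2: place d4 (3 GB), 2 GB left
drive 3: place d5 (20 GB), 12 GB left
drive 4: place d6 (25 GB), 7 GB left
drive 5: place d7 (20 GB), 12 GB left
drive 6: place d8 (16 GB), 16 GB left
drive 6: place d9 (5 GB), 11 GB left
Final drives: [8,15] [27,3] [20] [25] [20] [16,5].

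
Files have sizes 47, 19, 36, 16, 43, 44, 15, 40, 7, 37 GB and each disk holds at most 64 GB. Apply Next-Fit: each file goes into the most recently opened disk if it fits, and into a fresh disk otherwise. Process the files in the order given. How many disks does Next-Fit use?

disk 1: place 47 GB, 17 GB left
disk 2: place 19 GB, 45 GB left
disk 2: place 36 GB, 9 GB left
disk 3: place 16 GB, 48 GB left
disk 3: place 43 GB, 5 GB left
disk 4: place 44 GB, 20 GB left
disk 4: place 15 GB, 5 GB left
disk 5: place 40 GB, 24 GB left
disk 5: place 7 GB, 17 GB left
disk 6: place 37 GB, 27 GB left
Final disks: [47] [19,36] [16,43] [44,15] [40,7] [37].

6 disks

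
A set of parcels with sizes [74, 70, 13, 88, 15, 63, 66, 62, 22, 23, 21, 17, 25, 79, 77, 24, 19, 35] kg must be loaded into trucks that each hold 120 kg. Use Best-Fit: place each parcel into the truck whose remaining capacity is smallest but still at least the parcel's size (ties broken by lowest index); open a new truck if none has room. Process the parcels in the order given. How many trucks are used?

8

truck 1: place 74 kg, 46 kg left
truck 2: place 70 kg, 50 kg left
truck 1: place 13 kg, 33 kg left
truck 3: place 88 kg, 32 kg left
truck 3: place 15 kg, 17 kg left
truck 4: place 63 kg, 57 kg left
truck 5: place 66 kg, 54 kg left
truck 6: place 62 kg, 58 kg left
truck 1: place 22 kg, 11 kg left
truck 2: place 23 kg, 27 kg left
truck 2: place 21 kg, 6 kg left
truck 3: place 17 kg, 0 kg left
truck 5: place 25 kg, 29 kg left
truck 7: place 79 kg, 41 kg left
truck 8: place 77 kg, 43 kg left
truck 5: place 24 kg, 5 kg left
truck 7: place 19 kg, 22 kg left
truck 8: place 35 kg, 8 kg left
Final trucks: [74,13,22] [70,23,21] [88,15,17] [63] [66,25,24] [62] [79,19] [77,35].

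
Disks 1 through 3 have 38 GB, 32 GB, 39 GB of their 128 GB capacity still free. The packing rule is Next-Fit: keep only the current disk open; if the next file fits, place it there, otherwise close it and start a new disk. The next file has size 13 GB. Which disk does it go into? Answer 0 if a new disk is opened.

3

Next-Fit only looks at disk 3, which has 39 GB free.
13 GB fits there.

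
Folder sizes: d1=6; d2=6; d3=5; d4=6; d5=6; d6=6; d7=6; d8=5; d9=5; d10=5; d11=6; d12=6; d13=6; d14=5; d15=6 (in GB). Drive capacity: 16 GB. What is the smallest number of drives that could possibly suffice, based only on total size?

Total size = 6 + 6 + 5 + 6 + 6 + 6 + 6 + 5 + 5 + 5 + 6 + 6 + 6 + 5 + 6 = 85 GB.
⌈85 / 16⌉ = 6.

6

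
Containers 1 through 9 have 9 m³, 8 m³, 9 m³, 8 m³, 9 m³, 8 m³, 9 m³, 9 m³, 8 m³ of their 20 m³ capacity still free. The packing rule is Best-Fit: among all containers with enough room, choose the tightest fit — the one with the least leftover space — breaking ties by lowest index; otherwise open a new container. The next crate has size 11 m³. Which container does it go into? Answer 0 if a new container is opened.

0

No container has ≥ 11 m³ free, so a new container is opened.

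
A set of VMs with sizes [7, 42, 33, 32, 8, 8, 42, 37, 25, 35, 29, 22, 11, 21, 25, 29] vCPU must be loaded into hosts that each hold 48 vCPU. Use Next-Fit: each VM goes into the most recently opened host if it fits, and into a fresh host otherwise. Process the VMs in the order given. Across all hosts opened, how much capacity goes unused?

170

host 1: place 7 vCPU, 41 vCPU left
host 2: place 42 vCPU, 6 vCPU left
host 3: place 33 vCPU, 15 vCPU left
host 4: place 32 vCPU, 16 vCPU left
host 4: place 8 vCPU, 8 vCPU left
host 4: place 8 vCPU, 0 vCPU left
host 5: place 42 vCPU, 6 vCPU left
host 6: place 37 vCPU, 11 vCPU left
host 7: place 25 vCPU, 23 vCPU left
host 8: place 35 vCPU, 13 vCPU left
host 9: place 29 vCPU, 19 vCPU left
host 10: place 22 vCPU, 26 vCPU left
host 10: place 11 vCPU, 15 vCPU left
host 11: place 21 vCPU, 27 vCPU left
host 11: place 25 vCPU, 2 vCPU left
host 12: place 29 vCPU, 19 vCPU left
12 hosts × 48 vCPU = 576 vCPU; used 406 vCPU; unused 170 vCPU.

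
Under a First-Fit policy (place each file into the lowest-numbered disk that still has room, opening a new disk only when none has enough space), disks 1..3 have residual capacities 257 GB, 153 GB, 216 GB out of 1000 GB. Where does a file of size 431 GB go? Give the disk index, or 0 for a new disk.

No disk has ≥ 431 GB free, so a new disk is opened.

0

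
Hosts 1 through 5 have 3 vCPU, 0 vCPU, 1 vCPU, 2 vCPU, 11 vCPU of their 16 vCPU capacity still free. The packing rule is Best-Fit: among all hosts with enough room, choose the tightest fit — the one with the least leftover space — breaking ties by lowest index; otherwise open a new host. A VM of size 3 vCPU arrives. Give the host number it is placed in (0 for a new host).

1

Hosts with room: host 1 (3 vCPU), host 5 (11 vCPU).
Tightest fit is host 1 with 3 vCPU free.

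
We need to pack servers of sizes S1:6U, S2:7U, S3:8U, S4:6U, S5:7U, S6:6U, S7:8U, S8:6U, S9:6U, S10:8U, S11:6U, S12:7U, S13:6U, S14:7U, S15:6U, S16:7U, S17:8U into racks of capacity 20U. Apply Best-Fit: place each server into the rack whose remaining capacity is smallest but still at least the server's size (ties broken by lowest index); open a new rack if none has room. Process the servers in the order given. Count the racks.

S1 (6U) → rack 1 (remaining 14U)
S2 (7U) → rack 1 (remaining 7U)
S3 (8U) → rack 2 (remaining 12U)
S4 (6U) → rack 1 (remaining 1U)
S5 (7U) → rack 2 (remaining 5U)
S6 (6U) → rack 3 (remaining 14U)
S7 (8U) → rack 3 (remaining 6U)
S8 (6U) → rack 3 (remaining 0U)
S9 (6U) → rack 4 (remaining 14U)
S10 (8U) → rack 4 (remaining 6U)
S11 (6U) → rack 4 (remaining 0U)
S12 (7U) → rack 5 (remaining 13U)
S13 (6U) → rack 5 (remaining 7U)
S14 (7U) → rack 5 (remaining 0U)
S15 (6U) → rack 6 (remaining 14U)
S16 (7U) → rack 6 (remaining 7U)
S17 (8U) → rack 7 (remaining 12U)
Final racks: [6,7,6] [8,7] [6,8,6] [6,8,6] [7,6,7] [6,7] [8].

7 racks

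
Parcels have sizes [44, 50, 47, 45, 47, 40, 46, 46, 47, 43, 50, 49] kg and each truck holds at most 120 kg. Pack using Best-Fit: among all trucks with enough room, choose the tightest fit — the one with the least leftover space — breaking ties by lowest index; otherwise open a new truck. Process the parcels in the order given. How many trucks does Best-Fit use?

44 kg → truck 1 (remaining 76 kg)
50 kg → truck 1 (remaining 26 kg)
47 kg → truck 2 (remaining 73 kg)
45 kg → truck 2 (remaining 28 kg)
47 kg → truck 3 (remaining 73 kg)
40 kg → truck 3 (remaining 33 kg)
46 kg → truck 4 (remaining 74 kg)
46 kg → truck 4 (remaining 28 kg)
47 kg → truck 5 (remaining 73 kg)
43 kg → truck 5 (remaining 30 kg)
50 kg → truck 6 (remaining 70 kg)
49 kg → truck 6 (remaining 21 kg)
Final trucks: [44,50] [47,45] [47,40] [46,46] [47,43] [50,49].

6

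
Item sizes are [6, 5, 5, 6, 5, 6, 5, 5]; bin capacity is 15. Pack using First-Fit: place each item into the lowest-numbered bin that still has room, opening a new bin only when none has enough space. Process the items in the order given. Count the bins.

4 bins

bin 1: place 6, 9 left
bin 1: place 5, 4 left
bin 2: place 5, 10 left
bin 2: place 6, 4 left
bin 3: place 5, 10 left
bin 3: place 6, 4 left
bin 4: place 5, 10 left
bin 4: place 5, 5 left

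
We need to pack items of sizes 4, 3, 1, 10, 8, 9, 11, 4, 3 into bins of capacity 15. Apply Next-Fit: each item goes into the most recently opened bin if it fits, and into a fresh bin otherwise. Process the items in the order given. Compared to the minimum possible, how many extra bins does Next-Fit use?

Next-Fit: [4,3,1] [10] [8] [9] [11,4] [3] → 6 bins.
Total size 53; any packing needs at least ⌈53/15⌉ = 4 bins.
An optimal packing achieves that bound: [11,4] [10,4,1] [9,3,3] [8] → 4 bins.
Excess: 6 − 4 = 2.

2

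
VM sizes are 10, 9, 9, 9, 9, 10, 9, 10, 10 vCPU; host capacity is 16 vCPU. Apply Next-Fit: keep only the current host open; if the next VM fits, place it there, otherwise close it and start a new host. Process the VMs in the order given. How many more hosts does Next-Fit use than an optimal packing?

Next-Fit: [10] [9] [9] [9] [9] [10] [9] [10] [10] → 9 hosts.
9 VMs exceed 8 vCPU (half the capacity), and no two of those can share a host, so at least 9 hosts are needed.
So 9 is already optimal.

0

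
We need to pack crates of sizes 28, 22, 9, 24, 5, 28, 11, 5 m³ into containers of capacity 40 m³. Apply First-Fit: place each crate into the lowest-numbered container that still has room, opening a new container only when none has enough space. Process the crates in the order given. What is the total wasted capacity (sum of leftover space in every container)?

28 m³ → container 1 (remaining 12 m³)
22 m³ → container 2 (remaining 18 m³)
9 m³ → container 1 (remaining 3 m³)
24 m³ → container 3 (remaining 16 m³)
5 m³ → container 2 (remaining 13 m³)
28 m³ → container 4 (remaining 12 m³)
11 m³ → container 2 (remaining 2 m³)
5 m³ → container 3 (remaining 11 m³)
4 containers × 40 m³ = 160 m³; used 132 m³; unused 28 m³.

28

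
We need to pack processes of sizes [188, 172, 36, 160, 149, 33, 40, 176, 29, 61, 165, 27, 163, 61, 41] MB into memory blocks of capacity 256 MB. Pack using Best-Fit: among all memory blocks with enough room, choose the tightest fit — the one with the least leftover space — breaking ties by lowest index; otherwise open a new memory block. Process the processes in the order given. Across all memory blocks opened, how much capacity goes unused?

291

Put 188 MB in memory block 1; 68 MB remain.
Put 172 MB in memory block 2; 84 MB remain.
Put 36 MB in memory block 1; 32 MB remain.
Put 160 MB in memory block 3; 96 MB remain.
Put 149 MB in memory block 4; 107 MB remain.
Put 33 MB in memory block 2; 51 MB remain.
Put 40 MB in memory block 2; 11 MB remain.
Put 176 MB in memory block 5; 80 MB remain.
Put 29 MB in memory block 1; 3 MB remain.
Put 61 MB in memory block 5; 19 MB remain.
Put 165 MB in memory block 6; 91 MB remain.
Put 27 MB in memory block 6; 64 MB remain.
Put 163 MB in memory block 7; 93 MB remain.
Put 61 MB in memory block 6; 3 MB remain.
Put 41 MB in memory block 7; 52 MB remain.
7 memory blocks × 256 MB = 1792 MB; used 1501 MB; unused 291 MB.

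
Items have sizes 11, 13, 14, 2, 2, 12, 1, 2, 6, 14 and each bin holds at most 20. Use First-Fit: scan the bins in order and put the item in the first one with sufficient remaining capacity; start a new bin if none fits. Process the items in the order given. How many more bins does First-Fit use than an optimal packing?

First-Fit: [11,2,2,1,2] [13,6] [14] [12] [14] → 5 bins.
5 items exceed 10 (half the capacity), and no two of those can share a bin, so at least 5 bins are needed.
So 5 is already optimal.

0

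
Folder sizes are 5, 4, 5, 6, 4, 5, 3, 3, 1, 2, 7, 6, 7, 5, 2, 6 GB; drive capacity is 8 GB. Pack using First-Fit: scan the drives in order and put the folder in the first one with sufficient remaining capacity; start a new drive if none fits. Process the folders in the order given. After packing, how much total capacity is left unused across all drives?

drive 1: place 5 GB, 3 GB left
drive 2: place 4 GB, 4 GB left
drive 3: place 5 GB, 3 GB left
drive 4: place 6 GB, 2 GB left
drive 2: place 4 GB, 0 GB left
drive 5: place 5 GB, 3 GB left
drive 1: place 3 GB, 0 GB left
drive 3: place 3 GB, 0 GB left
drive 4: place 1 GB, 1 GB left
drive 5: place 2 GB, 1 GB left
drive 6: place 7 GB, 1 GB left
drive 7: place 6 GB, 2 GB left
drive 8: place 7 GB, 1 GB left
drive 9: place 5 GB, 3 GB left
drive 7: place 2 GB, 0 GB left
drive 10: place 6 GB, 2 GB left
10 drives × 8 GB = 80 GB; used 71 GB; unused 9 GB.

9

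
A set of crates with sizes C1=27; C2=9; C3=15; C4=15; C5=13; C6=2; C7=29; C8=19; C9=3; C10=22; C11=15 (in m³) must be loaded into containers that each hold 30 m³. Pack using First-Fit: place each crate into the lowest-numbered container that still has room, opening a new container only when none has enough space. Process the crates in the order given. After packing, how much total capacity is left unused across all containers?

Put C1 (27 m³) in container 1; 3 m³ remain.
Put C2 (9 m³) in container 2; 21 m³ remain.
Put C3 (15 m³) in container 2; 6 m³ remain.
Put C4 (15 m³) in container 3; 15 m³ remain.
Put C5 (13 m³) in container 3; 2 m³ remain.
Put C6 (2 m³) in container 1; 1 m³ remain.
Put C7 (29 m³) in container 4; 1 m³ remain.
Put C8 (19 m³) in container 5; 11 m³ remain.
Put C9 (3 m³) in container 2; 3 m³ remain.
Put C10 (22 m³) in container 6; 8 m³ remain.
Put C11 (15 m³) in container 7; 15 m³ remain.
7 containers × 30 m³ = 210 m³; used 169 m³; unused 41 m³.

41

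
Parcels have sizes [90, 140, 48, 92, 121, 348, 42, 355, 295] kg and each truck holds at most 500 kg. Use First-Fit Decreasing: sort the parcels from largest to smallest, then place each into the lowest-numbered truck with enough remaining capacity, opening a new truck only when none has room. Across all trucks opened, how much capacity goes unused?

Sorted descending: 355, 348, 295, 140, 121, 92, 90, 48, 42.
355 kg → truck 1 (remaining 145 kg)
348 kg → truck 2 (remaining 152 kg)
295 kg → truck 3 (remaining 205 kg)
140 kg → truck 1 (remaining 5 kg)
121 kg → truck 2 (remaining 31 kg)
92 kg → truck 3 (remaining 113 kg)
90 kg → truck 3 (remaining 23 kg)
48 kg → truck 4 (remaining 452 kg)
42 kg → truck 4 (remaining 410 kg)
4 trucks × 500 kg = 2000 kg; used 1531 kg; unused 469 kg.

469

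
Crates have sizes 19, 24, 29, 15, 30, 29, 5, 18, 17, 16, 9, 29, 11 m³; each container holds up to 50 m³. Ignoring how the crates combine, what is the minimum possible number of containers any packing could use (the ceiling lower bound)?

Total size = 19 + 24 + 29 + 15 + 30 + 29 + 5 + 18 + 17 + 16 + 9 + 29 + 11 = 251 m³.
⌈251 / 50⌉ = 6.

6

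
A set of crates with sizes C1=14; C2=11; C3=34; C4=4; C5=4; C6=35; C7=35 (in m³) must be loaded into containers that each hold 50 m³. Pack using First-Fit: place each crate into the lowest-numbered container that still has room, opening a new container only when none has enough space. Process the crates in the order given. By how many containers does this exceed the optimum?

1

First-Fit: [14,11,4,4] [34] [35] [35] → 4 containers.
Total size 137 m³; any packing needs at least ⌈137/50⌉ = 3 containers.
An optimal packing achieves that bound: [35,14] [35,11,4] [34,4] → 3 containers.
Excess: 4 − 3 = 1.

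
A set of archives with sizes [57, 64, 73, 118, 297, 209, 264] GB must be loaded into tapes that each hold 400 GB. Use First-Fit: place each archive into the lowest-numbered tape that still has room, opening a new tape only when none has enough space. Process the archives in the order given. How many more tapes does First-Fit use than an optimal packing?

First-Fit: [57,64,73,118] [297] [209] [264] → 4 tapes.
Total size 1082 GB; any packing needs at least ⌈1082/400⌉ = 3 tapes.
An optimal packing achieves that bound: [297,73] [264,118] [209,64,57] → 3 tapes.
Excess: 4 − 3 = 1.

1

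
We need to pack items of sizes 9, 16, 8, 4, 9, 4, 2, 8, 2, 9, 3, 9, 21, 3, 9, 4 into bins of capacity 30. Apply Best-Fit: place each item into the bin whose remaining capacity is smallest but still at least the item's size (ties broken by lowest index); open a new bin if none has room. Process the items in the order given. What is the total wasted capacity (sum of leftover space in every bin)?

bin 1: place 9, 21 left
bin 1: place 16, 5 left
bin 2: place 8, 22 left
bin 1: place 4, 1 left
bin 2: place 9, 13 left
bin 2: place 4, 9 left
bin 2: place 2, 7 left
bin 3: place 8, 22 left
bin 2: place 2, 5 left
bin 3: place 9, 13 left
bin 2: place 3, 2 left
bin 3: place 9, 4 left
bin 4: place 21, 9 left
bin 3: place 3, 1 left
bin 4: place 9, 0 left
bin 5: place 4, 26 left
5 bins × 30 = 150; used 120; unused 30.

30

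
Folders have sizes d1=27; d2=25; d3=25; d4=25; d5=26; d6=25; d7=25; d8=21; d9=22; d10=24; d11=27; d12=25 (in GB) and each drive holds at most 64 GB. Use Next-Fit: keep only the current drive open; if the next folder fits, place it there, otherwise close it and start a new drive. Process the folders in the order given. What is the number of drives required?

Put d1 (27 GB) in drive 1; 37 GB remain.
Put d2 (25 GB) in drive 1; 12 GB remain.
Put d3 (25 GB) in drive 2; 39 GB remain.
Put d4 (25 GB) in drive 2; 14 GB remain.
Put d5 (26 GB) in drive 3; 38 GB remain.
Put d6 (25 GB) in drive 3; 13 GB remain.
Put d7 (25 GB) in drive 4; 39 GB remain.
Put d8 (21 GB) in drive 4; 18 GB remain.
Put d9 (22 GB) in drive 5; 42 GB remain.
Put d10 (24 GB) in drive 5; 18 GB remain.
Put d11 (27 GB) in drive 6; 37 GB remain.
Put d12 (25 GB) in drive 6; 12 GB remain.
Final drives: [27,25] [25,25] [26,25] [25,21] [22,24] [27,25].

6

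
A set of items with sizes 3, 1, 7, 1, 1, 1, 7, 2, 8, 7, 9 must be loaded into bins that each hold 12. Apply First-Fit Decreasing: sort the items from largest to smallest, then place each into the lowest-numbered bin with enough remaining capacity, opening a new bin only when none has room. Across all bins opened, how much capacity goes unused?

13

Sorted descending: 9, 8, 7, 7, 7, 3, 2, 1, 1, 1, 1.
bin 1: place 9, 3 left
bin 2: place 8, 4 left
bin 3: place 7, 5 left
bin 4: place 7, 5 left
bin 5: place 7, 5 left
bin 1: place 3, 0 left
bin 2: place 2, 2 left
bin 2: place 1, 1 left
bin 2: place 1, 0 left
bin 3: place 1, 4 left
bin 3: place 1, 3 left
5 bins × 12 = 60; used 47; unused 13.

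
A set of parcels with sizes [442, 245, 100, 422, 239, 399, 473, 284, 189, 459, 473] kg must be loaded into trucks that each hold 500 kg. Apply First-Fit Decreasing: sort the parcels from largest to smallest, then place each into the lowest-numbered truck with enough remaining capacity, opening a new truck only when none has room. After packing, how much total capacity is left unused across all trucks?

275

Sorted descending: 473, 473, 459, 442, 422, 399, 284, 245, 239, 189, 100.
473 kg → truck 1 (remaining 27 kg)
473 kg → truck 2 (remaining 27 kg)
459 kg → truck 3 (remaining 41 kg)
442 kg → truck 4 (remaining 58 kg)
422 kg → truck 5 (remaining 78 kg)
399 kg → truck 6 (remaining 101 kg)
284 kg → truck 7 (remaining 216 kg)
245 kg → truck 8 (remaining 255 kg)
239 kg → truck 8 (remaining 16 kg)
189 kg → truck 7 (remaining 27 kg)
100 kg → truck 6 (remaining 1 kg)
8 trucks × 500 kg = 4000 kg; used 3725 kg; unused 275 kg.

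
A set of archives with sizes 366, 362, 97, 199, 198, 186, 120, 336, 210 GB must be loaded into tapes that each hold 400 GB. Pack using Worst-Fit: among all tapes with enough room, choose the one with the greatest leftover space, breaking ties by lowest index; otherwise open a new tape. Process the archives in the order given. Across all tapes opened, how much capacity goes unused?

326

Put 366 GB in tape 1; 34 GB remain.
Put 362 GB in tape 2; 38 GB remain.
Put 97 GB in tape 3; 303 GB remain.
Put 199 GB in tape 3; 104 GB remain.
Put 198 GB in tape 4; 202 GB remain.
Put 186 GB in tape 4; 16 GB remain.
Put 120 GB in tape 5; 280 GB remain.
Put 336 GB in tape 6; 64 GB remain.
Put 210 GB in tape 5; 70 GB remain.
6 tapes × 400 GB = 2400 GB; used 2074 GB; unused 326 GB.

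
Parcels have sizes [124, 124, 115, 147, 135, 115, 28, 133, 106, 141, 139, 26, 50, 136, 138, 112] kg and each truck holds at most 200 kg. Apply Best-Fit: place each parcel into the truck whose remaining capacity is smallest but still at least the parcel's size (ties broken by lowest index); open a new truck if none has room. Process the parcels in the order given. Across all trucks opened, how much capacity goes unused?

truck 1: place 124 kg, 76 kg left
truck 2: place 124 kg, 76 kg left
truck 3: place 115 kg, 85 kg left
truck 4: place 147 kg, 53 kg left
truck 5: place 135 kg, 65 kg left
truck 6: place 115 kg, 85 kg left
truck 4: place 28 kg, 25 kg left
truck 7: place 133 kg, 67 kg left
truck 8: place 106 kg, 94 kg left
truck 9: place 141 kg, 59 kg left
truck 10: place 139 kg, 61 kg left
truck 9: place 26 kg, 33 kg left
truck 10: place 50 kg, 11 kg left
truck 11: place 136 kg, 64 kg left
truck 12: place 138 kg, 62 kg left
truck 13: place 112 kg, 88 kg left
13 trucks × 200 kg = 2600 kg; used 1769 kg; unused 831 kg.

831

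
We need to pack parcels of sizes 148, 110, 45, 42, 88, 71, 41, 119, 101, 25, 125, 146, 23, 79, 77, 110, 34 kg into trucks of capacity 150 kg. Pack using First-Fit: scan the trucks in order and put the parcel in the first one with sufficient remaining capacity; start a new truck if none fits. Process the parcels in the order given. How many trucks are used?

11 trucks

Put 148 kg in truck 1; 2 kg remain.
Put 110 kg in truck 2; 40 kg remain.
Put 45 kg in truck 3; 105 kg remain.
Put 42 kg in truck 3; 63 kg remain.
Put 88 kg in truck 4; 62 kg remain.
Put 71 kg in truck 5; 79 kg remain.
Put 41 kg in truck 3; 22 kg remain.
Put 119 kg in truck 6; 31 kg remain.
Put 101 kg in truck 7; 49 kg remain.
Put 25 kg in truck 2; 15 kg remain.
Put 125 kg in truck 8; 25 kg remain.
Put 146 kg in truck 9; 4 kg remain.
Put 23 kg in truck 4; 39 kg remain.
Put 79 kg in truck 5; 0 kg remain.
Put 77 kg in truck 10; 73 kg remain.
Put 110 kg in truck 11; 40 kg remain.
Put 34 kg in truck 4; 5 kg remain.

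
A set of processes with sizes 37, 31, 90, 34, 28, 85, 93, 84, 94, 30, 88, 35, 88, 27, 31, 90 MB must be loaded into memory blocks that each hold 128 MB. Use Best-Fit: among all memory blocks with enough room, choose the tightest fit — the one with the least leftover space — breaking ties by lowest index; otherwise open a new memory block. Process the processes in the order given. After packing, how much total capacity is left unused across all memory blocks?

memory block 1: place 37 MB, 91 MB left
memory block 1: place 31 MB, 60 MB left
memory block 2: place 90 MB, 38 MB left
memory block 2: place 34 MB, 4 MB left
memory block 1: place 28 MB, 32 MB left
memory block 3: place 85 MB, 43 MB left
memory block 4: place 93 MB, 35 MB left
memory block 5: place 84 MB, 44 MB left
memory block 6: place 94 MB, 34 MB left
memory block 1: place 30 MB, 2 MB left
memory block 7: place 88 MB, 40 MB left
memory block 4: place 35 MB, 0 MB left
memory block 8: place 88 MB, 40 MB left
memory block 6: place 27 MB, 7 MB left
memory block 7: place 31 MB, 9 MB left
memory block 9: place 90 MB, 38 MB left
9 memory blocks × 128 MB = 1152 MB; used 965 MB; unused 187 MB.

187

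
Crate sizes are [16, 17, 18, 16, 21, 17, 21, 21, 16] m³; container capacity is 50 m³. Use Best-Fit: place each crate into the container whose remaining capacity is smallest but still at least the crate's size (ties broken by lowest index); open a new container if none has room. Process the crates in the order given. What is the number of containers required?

4 containers

container 1: place 16 m³, 34 m³ left
container 1: place 17 m³, 17 m³ left
container 2: place 18 m³, 32 m³ left
container 1: place 16 m³, 1 m³ left
container 2: place 21 m³, 11 m³ left
container 3: place 17 m³, 33 m³ left
container 3: place 21 m³, 12 m³ left
container 4: place 21 m³, 29 m³ left
container 4: place 16 m³, 13 m³ left
Final containers: [16,17,16] [18,21] [17,21] [21,16].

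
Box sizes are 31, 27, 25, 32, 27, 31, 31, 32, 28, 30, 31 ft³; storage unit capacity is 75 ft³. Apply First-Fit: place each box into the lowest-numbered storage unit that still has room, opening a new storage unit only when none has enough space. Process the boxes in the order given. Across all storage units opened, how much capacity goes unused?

storage unit 1: place 31 ft³, 44 ft³ left
storage unit 1: place 27 ft³, 17 ft³ left
storage unit 2: place 25 ft³, 50 ft³ left
storage unit 2: place 32 ft³, 18 ft³ left
storage unit 3: place 27 ft³, 48 ft³ left
storage unit 3: place 31 ft³, 17 ft³ left
storage unit 4: place 31 ft³, 44 ft³ left
storage unit 4: place 32 ft³, 12 ft³ left
storage unit 5: place 28 ft³, 47 ft³ left
storage unit 5: place 30 ft³, 17 ft³ left
storage unit 6: place 31 ft³, 44 ft³ left
6 storage units × 75 ft³ = 450 ft³; used 325 ft³; unused 125 ft³.

125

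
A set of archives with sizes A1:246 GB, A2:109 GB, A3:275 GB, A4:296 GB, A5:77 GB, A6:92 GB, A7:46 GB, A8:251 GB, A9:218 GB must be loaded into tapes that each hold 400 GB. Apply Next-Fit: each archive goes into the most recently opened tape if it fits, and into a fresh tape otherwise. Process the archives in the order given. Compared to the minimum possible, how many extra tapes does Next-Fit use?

0

Next-Fit: [246,109] [275] [296,77] [92,46,251] [218] → 5 tapes.
Total size 1610 GB; any packing needs at least ⌈1610/400⌉ = 5 tapes.
So 5 is already optimal.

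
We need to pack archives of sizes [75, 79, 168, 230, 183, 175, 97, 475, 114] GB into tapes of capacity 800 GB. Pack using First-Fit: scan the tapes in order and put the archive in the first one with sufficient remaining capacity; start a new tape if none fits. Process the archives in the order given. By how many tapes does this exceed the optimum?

1

First-Fit: [75,79,168,230,183] [175,97,475] [114] → 3 tapes.
Total size 1596 GB; any packing needs at least ⌈1596/800⌉ = 2 tapes.
An optimal packing achieves that bound: [475,168,79,75] [230,183,175,114,97] → 2 tapes.
Excess: 3 − 2 = 1.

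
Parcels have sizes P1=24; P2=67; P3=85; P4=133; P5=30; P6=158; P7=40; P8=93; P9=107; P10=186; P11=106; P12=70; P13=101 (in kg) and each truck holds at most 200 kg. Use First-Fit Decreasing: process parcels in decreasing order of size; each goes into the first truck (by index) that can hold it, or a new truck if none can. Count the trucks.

7

Sorted descending: 186, 158, 133, 107, 106, 101, 93, 85, 70, 67, 40, 30, 24.
186 kg → truck 1 (remaining 14 kg)
158 kg → truck 2 (remaining 42 kg)
133 kg → truck 3 (remaining 67 kg)
107 kg → truck 4 (remaining 93 kg)
106 kg → truck 5 (remaining 94 kg)
101 kg → truck 6 (remaining 99 kg)
93 kg → truck 4 (remaining 0 kg)
85 kg → truck 5 (remaining 9 kg)
70 kg → truck 6 (remaining 29 kg)
67 kg → truck 3 (remaining 0 kg)
40 kg → truck 2 (remaining 2 kg)
30 kg → truck 7 (remaining 170 kg)
24 kg → truck 6 (remaining 5 kg)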